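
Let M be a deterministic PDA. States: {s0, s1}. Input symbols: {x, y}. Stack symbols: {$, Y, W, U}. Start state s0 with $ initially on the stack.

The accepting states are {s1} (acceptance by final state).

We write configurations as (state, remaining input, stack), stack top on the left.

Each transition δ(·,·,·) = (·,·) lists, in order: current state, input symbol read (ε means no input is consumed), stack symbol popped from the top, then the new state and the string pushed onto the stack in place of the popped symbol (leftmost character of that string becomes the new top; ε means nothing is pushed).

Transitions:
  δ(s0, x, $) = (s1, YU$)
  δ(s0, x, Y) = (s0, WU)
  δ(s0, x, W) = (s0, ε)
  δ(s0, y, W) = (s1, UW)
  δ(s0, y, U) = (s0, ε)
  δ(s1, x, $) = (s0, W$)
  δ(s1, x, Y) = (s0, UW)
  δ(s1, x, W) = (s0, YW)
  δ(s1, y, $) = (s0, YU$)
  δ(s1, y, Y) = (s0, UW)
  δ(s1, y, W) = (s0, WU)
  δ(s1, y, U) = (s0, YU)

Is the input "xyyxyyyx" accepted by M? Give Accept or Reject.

Reject

(s0, xyyxyyyx, $) ⊢ (s1, yyxyyyx, YU$) ⊢ (s0, yxyyyx, UWU$) ⊢ (s0, xyyyx, WU$) ⊢ (s0, yyyx, U$) ⊢ (s0, yyx, $)
No transition applies at (s0, yyx, $); input not fully consumed.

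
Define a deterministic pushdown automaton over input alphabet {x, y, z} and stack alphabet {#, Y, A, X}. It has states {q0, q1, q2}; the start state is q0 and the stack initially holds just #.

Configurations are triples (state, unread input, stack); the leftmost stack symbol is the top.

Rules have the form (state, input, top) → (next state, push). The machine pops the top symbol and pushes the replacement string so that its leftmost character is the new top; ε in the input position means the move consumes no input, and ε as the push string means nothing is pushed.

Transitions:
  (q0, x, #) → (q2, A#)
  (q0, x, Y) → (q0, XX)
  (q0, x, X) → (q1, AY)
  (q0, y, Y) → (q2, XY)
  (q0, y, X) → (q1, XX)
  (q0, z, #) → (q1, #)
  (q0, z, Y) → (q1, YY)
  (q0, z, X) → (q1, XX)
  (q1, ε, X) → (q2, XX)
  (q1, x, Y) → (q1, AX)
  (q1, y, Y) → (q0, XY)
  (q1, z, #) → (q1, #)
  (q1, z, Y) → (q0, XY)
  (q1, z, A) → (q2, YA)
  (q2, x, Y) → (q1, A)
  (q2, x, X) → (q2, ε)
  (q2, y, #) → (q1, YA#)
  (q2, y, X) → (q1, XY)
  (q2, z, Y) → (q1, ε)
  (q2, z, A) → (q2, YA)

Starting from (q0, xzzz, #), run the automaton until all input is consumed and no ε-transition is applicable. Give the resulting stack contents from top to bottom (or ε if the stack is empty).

(q0, xzzz, #)
  read x, top #: go to q2, push A# → (q2, zzz, A#)
  read z, top A: go to q2, push YA → (q2, zz, YA#)
  read z, top Y: go to q1, push ε → (q1, z, A#)
  read z, top A: go to q2, push YA → (q2, ε, YA#)
All input consumed in state q2 with stack YA#.

YA#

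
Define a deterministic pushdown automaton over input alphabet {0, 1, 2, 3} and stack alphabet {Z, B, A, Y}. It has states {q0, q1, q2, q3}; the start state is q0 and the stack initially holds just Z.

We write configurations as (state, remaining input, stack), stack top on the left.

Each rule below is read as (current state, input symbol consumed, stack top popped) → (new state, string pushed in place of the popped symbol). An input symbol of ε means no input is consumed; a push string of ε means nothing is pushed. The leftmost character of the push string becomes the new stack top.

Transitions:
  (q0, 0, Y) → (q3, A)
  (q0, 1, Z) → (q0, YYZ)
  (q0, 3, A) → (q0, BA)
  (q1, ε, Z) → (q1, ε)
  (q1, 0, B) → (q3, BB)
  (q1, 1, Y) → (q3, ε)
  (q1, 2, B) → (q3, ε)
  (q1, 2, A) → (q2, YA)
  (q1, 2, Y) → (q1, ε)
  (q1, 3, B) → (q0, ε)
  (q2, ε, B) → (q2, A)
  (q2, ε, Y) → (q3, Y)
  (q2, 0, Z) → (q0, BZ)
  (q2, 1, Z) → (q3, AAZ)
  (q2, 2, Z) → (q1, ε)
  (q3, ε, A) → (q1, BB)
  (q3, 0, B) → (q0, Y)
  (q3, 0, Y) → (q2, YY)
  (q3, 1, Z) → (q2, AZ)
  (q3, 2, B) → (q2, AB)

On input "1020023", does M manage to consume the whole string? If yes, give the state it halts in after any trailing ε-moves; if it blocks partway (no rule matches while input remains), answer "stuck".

stuck

(q0, 1020023, Z)
  read 1, top Z: go to q0, push YYZ → (q0, 020023, YYZ)
  read 0, top Y: go to q3, push A → (q3, 20023, AYZ)
  ε-move, top A: go to q1, push BB → (q1, 20023, BBYZ)
  read 2, top B: go to q3, push ε → (q3, 0023, BYZ)
  read 0, top B: go to q0, push Y → (q0, 023, YYZ)
  read 0, top Y: go to q3, push A → (q3, 23, AYZ)
  ε-move, top A: go to q1, push BB → (q1, 23, BBYZ)
  read 2, top B: go to q3, push ε → (q3, 3, BYZ)
No transition for (q3, 3, top B); M blocks with input 3 remaining.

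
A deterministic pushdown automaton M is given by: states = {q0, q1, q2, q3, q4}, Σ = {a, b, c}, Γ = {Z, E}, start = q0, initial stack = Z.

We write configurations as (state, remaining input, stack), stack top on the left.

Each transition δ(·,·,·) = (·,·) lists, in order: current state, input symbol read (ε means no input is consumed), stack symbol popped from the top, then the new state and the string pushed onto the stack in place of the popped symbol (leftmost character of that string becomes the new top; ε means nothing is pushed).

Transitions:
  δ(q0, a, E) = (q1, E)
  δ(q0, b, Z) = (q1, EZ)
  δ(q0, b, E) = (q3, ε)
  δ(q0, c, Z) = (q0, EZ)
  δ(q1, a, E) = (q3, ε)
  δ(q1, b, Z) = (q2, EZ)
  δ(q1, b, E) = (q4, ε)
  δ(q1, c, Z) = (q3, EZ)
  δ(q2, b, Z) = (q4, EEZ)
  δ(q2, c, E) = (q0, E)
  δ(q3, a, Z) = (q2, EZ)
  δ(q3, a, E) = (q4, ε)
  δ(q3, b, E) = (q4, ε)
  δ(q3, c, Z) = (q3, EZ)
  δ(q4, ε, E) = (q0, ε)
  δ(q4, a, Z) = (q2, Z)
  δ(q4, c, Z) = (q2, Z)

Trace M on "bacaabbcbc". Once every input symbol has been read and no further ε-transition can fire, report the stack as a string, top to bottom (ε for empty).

(q0, bacaabbcbc, Z) ⊢ (q1, acaabbcbc, EZ) ⊢ (q3, caabbcbc, Z) ⊢ (q3, aabbcbc, EZ) ⊢ (q4, abbcbc, Z) ⊢ (q2, bbcbc, Z) ⊢ (q4, bcbc, EEZ) ⊢ (q0, bcbc, EZ) ⊢ (q3, cbc, Z) ⊢ (q3, bc, EZ) ⊢ (q4, c, Z) ⊢ (q2, ε, Z)
All input consumed in state q2 with stack Z.

Z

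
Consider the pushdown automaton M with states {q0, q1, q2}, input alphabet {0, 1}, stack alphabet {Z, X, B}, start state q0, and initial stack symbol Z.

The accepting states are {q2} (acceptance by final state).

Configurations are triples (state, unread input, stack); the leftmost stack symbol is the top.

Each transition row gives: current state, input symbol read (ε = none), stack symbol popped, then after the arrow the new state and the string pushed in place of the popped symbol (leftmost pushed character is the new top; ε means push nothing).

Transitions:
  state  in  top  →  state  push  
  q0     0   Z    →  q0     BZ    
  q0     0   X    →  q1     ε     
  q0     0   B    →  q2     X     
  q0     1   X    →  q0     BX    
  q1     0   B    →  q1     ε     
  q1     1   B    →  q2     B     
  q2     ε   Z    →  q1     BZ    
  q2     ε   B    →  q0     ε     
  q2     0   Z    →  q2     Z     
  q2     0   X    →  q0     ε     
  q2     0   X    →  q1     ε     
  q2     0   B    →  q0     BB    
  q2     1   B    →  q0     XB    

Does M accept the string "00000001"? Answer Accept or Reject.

No computation consumes all input and reaches a final state.

Reject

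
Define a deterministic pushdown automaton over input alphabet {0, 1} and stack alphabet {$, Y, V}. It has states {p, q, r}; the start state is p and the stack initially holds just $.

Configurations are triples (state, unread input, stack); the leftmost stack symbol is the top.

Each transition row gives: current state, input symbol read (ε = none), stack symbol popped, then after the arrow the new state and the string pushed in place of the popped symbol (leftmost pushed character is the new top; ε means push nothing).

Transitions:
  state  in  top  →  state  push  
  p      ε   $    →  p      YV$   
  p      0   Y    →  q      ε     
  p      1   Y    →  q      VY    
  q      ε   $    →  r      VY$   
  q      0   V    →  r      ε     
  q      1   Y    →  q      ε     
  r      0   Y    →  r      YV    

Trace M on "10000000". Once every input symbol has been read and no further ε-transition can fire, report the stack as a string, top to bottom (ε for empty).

YVVVVVVV$

(p, 10000000, $) ⊢ (p, 10000000, YV$) ⊢ (q, 0000000, VYV$) ⊢ (r, 000000, YV$) ⊢ (r, 00000, YVV$) ⊢ (r, 0000, YVVV$) ⊢ (r, 000, YVVVV$) ⊢ (r, 00, YVVVVV$) ⊢ (r, 0, YVVVVVV$) ⊢ (r, ε, YVVVVVVV$)
All input consumed in state r with stack YVVVVVVV$.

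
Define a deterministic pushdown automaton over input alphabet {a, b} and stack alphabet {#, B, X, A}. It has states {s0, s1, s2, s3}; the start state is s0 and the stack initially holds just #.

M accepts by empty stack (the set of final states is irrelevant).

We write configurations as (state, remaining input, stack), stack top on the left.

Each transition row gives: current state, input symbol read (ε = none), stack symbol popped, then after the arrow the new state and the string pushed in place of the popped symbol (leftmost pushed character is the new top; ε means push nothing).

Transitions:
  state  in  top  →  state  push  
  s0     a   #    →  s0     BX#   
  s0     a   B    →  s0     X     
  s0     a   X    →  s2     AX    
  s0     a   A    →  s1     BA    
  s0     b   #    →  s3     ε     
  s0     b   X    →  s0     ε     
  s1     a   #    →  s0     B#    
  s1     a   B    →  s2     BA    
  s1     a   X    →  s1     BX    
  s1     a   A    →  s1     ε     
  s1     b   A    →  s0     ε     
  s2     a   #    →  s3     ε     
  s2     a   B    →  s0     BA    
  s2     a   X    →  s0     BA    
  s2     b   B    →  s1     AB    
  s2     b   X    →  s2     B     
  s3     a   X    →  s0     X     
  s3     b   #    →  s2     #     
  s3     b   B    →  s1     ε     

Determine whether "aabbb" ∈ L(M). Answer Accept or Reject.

(s0, aabbb, #)
  read a, top #: go to s0, push BX# → (s0, abbb, BX#)
  read a, top B: go to s0, push X → (s0, bbb, XX#)
  read b, top X: go to s0, push ε → (s0, bb, X#)
  read b, top X: go to s0, push ε → (s0, b, #)
  read b, top #: go to s3, push ε → (s3, ε, ε)
All input consumed and the stack is empty.

Accept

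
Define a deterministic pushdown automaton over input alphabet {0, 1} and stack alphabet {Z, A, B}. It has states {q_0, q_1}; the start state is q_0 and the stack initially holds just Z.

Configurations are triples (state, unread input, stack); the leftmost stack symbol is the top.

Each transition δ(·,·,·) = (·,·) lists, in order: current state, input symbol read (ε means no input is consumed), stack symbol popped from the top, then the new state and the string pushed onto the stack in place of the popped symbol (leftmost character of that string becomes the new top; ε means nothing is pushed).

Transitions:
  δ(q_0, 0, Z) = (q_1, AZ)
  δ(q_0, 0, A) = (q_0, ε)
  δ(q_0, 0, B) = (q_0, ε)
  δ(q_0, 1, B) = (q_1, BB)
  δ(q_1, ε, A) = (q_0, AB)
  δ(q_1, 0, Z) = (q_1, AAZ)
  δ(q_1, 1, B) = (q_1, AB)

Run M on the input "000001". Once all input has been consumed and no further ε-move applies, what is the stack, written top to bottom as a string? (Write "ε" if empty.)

(q_0, 000001, Z)
  read 0, top Z: go to q_1, push AZ → (q_1, 00001, AZ)
  ε-move, top A: go to q_0, push AB → (q_0, 00001, ABZ)
  read 0, top A: go to q_0, push ε → (q_0, 0001, BZ)
  read 0, top B: go to q_0, push ε → (q_0, 001, Z)
  read 0, top Z: go to q_1, push AZ → (q_1, 01, AZ)
  ε-move, top A: go to q_0, push AB → (q_0, 01, ABZ)
  read 0, top A: go to q_0, push ε → (q_0, 1, BZ)
  read 1, top B: go to q_1, push BB → (q_1, ε, BBZ)
All input consumed in state q_1 with stack BBZ.

BBZ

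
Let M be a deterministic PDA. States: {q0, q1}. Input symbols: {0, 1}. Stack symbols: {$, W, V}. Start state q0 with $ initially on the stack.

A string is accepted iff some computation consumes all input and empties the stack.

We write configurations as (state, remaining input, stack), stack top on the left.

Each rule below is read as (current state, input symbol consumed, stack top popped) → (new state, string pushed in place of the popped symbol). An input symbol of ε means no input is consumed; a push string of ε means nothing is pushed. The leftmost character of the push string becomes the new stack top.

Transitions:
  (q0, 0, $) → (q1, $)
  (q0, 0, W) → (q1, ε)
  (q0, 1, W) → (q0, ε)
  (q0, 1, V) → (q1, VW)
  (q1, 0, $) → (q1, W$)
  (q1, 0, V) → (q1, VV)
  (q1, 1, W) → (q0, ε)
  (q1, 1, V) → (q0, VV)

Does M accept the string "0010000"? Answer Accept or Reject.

(q0, 0010000, $) ⊢ (q1, 010000, $) ⊢ (q1, 10000, W$) ⊢ (q0, 0000, $) ⊢ (q1, 000, $) ⊢ (q1, 00, W$)
No transition applies at (q1, 00, W$); input not fully consumed.

Reject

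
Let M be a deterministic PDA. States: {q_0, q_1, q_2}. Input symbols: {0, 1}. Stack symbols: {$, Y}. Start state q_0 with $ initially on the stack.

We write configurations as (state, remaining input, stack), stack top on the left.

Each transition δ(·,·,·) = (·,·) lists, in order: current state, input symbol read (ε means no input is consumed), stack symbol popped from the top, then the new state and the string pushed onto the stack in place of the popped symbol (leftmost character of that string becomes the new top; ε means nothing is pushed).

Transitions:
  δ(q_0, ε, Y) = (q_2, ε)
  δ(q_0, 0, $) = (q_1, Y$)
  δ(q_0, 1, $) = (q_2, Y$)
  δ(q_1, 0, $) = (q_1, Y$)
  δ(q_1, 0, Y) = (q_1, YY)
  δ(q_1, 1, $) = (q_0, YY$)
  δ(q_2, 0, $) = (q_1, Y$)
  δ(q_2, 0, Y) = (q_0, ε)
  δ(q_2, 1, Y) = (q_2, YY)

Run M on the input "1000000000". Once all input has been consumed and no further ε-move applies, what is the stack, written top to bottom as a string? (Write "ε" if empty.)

YYYYYYYY$

(q_0, 1000000000, $)
  read 1, top $: go to q_2, push Y$ → (q_2, 000000000, Y$)
  read 0, top Y: go to q_0, push ε → (q_0, 00000000, $)
  read 0, top $: go to q_1, push Y$ → (q_1, 0000000, Y$)
  read 0, top Y: go to q_1, push YY → (q_1, 000000, YY$)
  read 0, top Y: go to q_1, push YY → (q_1, 00000, YYY$)
  read 0, top Y: go to q_1, push YY → (q_1, 0000, YYYY$)
  read 0, top Y: go to q_1, push YY → (q_1, 000, YYYYY$)
  read 0, top Y: go to q_1, push YY → (q_1, 00, YYYYYY$)
  read 0, top Y: go to q_1, push YY → (q_1, 0, YYYYYYY$)
  read 0, top Y: go to q_1, push YY → (q_1, ε, YYYYYYYY$)
All input consumed in state q_1 with stack YYYYYYYY$.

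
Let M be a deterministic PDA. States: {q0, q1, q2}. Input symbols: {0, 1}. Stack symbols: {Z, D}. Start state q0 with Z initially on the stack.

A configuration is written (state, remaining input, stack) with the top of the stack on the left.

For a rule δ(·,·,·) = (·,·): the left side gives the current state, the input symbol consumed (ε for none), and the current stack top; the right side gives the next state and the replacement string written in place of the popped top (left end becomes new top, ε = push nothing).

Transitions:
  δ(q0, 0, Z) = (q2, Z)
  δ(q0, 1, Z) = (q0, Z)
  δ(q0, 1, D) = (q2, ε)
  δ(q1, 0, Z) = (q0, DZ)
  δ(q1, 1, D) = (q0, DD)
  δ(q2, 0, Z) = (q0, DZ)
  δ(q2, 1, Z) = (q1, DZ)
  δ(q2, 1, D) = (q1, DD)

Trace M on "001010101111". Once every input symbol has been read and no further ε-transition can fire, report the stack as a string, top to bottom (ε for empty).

(q0, 001010101111, Z)
  read 0, top Z: go to q2, push Z → (q2, 01010101111, Z)
  read 0, top Z: go to q0, push DZ → (q0, 1010101111, DZ)
  read 1, top D: go to q2, push ε → (q2, 010101111, Z)
  read 0, top Z: go to q0, push DZ → (q0, 10101111, DZ)
  read 1, top D: go to q2, push ε → (q2, 0101111, Z)
  read 0, top Z: go to q0, push DZ → (q0, 101111, DZ)
  read 1, top D: go to q2, push ε → (q2, 01111, Z)
  read 0, top Z: go to q0, push DZ → (q0, 1111, DZ)
  read 1, top D: go to q2, push ε → (q2, 111, Z)
  read 1, top Z: go to q1, push DZ → (q1, 11, DZ)
  read 1, top D: go to q0, push DD → (q0, 1, DDZ)
  read 1, top D: go to q2, push ε → (q2, ε, DZ)
All input consumed in state q2 with stack DZ.

DZ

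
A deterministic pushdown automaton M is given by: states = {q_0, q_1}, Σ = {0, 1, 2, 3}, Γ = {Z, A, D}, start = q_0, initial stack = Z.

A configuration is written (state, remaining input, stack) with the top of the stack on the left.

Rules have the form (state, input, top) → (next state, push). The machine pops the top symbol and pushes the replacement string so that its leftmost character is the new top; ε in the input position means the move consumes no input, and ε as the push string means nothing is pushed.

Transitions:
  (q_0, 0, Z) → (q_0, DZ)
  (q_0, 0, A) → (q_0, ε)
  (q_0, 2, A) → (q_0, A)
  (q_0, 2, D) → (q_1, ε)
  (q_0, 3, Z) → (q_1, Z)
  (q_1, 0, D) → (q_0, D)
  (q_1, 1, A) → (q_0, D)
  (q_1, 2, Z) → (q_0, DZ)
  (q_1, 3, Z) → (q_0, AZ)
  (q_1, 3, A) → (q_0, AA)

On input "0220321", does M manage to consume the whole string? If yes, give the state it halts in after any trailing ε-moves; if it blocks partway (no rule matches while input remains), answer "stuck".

stuck

(q_0, 0220321, Z)
  read 0, top Z: go to q_0, push DZ → (q_0, 220321, DZ)
  read 2, top D: go to q_1, push ε → (q_1, 20321, Z)
  read 2, top Z: go to q_0, push DZ → (q_0, 0321, DZ)
No transition for (q_0, 0, top D); M blocks with input 0321 remaining.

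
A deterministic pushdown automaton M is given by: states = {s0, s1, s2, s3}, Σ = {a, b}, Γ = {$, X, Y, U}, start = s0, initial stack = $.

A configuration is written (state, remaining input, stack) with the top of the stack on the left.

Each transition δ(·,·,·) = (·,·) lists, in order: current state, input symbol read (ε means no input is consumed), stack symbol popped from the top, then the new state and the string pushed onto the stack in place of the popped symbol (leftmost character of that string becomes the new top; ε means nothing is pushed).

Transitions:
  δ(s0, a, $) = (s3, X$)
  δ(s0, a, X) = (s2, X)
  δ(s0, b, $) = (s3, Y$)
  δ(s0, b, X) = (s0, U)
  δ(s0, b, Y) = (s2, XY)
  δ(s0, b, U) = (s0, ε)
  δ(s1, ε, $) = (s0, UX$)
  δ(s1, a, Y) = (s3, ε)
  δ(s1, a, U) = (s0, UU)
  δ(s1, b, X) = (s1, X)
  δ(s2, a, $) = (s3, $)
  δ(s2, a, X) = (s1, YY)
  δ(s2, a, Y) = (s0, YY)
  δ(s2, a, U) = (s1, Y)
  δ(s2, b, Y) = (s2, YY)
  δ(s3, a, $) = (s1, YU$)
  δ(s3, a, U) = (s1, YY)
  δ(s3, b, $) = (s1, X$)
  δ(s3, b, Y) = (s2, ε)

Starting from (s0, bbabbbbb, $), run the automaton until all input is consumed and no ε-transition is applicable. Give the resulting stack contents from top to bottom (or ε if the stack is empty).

(s0, bbabbbbb, $)
  read b, top $: go to s3, push Y$ → (s3, babbbbb, Y$)
  read b, top Y: go to s2, push ε → (s2, abbbbb, $)
  read a, top $: go to s3, push $ → (s3, bbbbb, $)
  read b, top $: go to s1, push X$ → (s1, bbbb, X$)
  read b, top X: go to s1, push X → (s1, bbb, X$)
  read b, top X: go to s1, push X → (s1, bb, X$)
  read b, top X: go to s1, push X → (s1, b, X$)
  read b, top X: go to s1, push X → (s1, ε, X$)
All input consumed in state s1 with stack X$.

X$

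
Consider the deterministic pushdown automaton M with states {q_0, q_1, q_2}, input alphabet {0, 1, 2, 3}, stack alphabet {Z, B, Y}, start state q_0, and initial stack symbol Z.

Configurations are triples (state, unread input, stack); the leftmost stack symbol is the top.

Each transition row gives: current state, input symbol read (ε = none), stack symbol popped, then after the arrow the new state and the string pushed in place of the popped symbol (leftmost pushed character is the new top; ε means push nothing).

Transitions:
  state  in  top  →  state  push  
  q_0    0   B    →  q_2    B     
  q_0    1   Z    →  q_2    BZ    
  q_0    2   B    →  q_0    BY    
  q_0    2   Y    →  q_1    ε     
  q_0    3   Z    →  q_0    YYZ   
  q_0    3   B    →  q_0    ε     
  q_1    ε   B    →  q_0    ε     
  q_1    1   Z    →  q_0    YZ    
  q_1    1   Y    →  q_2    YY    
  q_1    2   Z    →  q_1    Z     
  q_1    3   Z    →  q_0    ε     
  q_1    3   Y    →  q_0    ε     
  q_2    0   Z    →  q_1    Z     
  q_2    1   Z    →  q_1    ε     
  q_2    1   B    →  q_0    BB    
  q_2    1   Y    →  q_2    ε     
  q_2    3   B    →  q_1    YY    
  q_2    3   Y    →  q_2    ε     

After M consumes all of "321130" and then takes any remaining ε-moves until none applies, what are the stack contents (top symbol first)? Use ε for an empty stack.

Z

(q_0, 321130, Z)
  read 3, top Z: go to q_0, push YYZ → (q_0, 21130, YYZ)
  read 2, top Y: go to q_1, push ε → (q_1, 1130, YZ)
  read 1, top Y: go to q_2, push YY → (q_2, 130, YYZ)
  read 1, top Y: go to q_2, push ε → (q_2, 30, YZ)
  read 3, top Y: go to q_2, push ε → (q_2, 0, Z)
  read 0, top Z: go to q_1, push Z → (q_1, ε, Z)
All input consumed in state q_1 with stack Z.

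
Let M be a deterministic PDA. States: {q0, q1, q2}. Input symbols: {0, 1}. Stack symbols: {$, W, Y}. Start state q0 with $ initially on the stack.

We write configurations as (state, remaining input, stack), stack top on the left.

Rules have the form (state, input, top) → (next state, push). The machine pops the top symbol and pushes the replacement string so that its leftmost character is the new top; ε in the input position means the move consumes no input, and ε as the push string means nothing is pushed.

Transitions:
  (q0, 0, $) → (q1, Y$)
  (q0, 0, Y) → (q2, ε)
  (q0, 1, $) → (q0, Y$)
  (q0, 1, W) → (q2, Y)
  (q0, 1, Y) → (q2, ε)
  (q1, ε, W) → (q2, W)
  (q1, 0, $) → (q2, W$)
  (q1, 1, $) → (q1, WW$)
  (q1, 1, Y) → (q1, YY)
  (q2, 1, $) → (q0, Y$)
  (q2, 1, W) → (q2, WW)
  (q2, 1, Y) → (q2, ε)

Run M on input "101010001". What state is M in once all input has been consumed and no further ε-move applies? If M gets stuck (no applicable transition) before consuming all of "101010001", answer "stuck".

(q0, 101010001, $)
  read 1, top $: go to q0, push Y$ → (q0, 01010001, Y$)
  read 0, top Y: go to q2, push ε → (q2, 1010001, $)
  read 1, top $: go to q0, push Y$ → (q0, 010001, Y$)
  read 0, top Y: go to q2, push ε → (q2, 10001, $)
  read 1, top $: go to q0, push Y$ → (q0, 0001, Y$)
  read 0, top Y: go to q2, push ε → (q2, 001, $)
No transition for (q2, 0, top $); M blocks with input 001 remaining.

stuck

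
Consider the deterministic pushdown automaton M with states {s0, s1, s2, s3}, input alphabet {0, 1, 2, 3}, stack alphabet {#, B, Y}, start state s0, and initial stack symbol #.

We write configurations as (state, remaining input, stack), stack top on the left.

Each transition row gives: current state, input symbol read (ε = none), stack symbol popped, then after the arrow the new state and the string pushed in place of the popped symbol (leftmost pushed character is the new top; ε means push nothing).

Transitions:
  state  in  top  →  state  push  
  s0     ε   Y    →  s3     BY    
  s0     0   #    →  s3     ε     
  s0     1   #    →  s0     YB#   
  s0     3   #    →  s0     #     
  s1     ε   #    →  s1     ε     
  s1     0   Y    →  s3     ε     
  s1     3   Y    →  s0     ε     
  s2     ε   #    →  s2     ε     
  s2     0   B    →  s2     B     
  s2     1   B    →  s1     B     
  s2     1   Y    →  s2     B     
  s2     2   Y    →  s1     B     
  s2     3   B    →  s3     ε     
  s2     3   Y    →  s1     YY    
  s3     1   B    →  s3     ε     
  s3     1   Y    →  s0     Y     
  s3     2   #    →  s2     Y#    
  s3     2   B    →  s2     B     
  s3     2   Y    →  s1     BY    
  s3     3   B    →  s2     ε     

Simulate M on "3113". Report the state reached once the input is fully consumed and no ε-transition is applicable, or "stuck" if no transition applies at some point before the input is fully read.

(s0, 3113, #)
  read 3, top #: go to s0, push # → (s0, 113, #)
  read 1, top #: go to s0, push YB# → (s0, 13, YB#)
  ε-move, top Y: go to s3, push BY → (s3, 13, BYB#)
  read 1, top B: go to s3, push ε → (s3, 3, YB#)
No transition for (s3, 3, top Y); M blocks with input 3 remaining.

stuck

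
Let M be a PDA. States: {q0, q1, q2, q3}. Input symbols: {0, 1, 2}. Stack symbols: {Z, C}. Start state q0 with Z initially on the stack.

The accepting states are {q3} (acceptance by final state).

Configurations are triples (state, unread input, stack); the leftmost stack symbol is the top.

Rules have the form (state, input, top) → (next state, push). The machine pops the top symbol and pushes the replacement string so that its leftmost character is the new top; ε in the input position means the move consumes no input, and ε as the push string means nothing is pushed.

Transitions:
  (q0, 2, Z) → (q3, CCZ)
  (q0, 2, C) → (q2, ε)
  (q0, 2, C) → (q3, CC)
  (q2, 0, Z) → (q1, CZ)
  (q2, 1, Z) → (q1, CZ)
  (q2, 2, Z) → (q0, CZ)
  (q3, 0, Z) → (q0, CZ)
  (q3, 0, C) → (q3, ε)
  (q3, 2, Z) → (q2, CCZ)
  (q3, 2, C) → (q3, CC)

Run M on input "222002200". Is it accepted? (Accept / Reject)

One accepting computation: (q0, 222002200, Z) ⊢ (q3, 22002200, CCZ) ⊢ (q3, 2002200, CCCZ) ⊢ (q3, 002200, CCCCZ) ⊢ (q3, 02200, CCCZ) ⊢ (q3, 2200, CCZ) ⊢ (q3, 200, CCCZ) ⊢ (q3, 00, CCCCZ) ⊢ (q3, 0, CCCZ) ⊢ (q3, ε, CCZ)
All input consumed and state q3 ∈ F.

Accept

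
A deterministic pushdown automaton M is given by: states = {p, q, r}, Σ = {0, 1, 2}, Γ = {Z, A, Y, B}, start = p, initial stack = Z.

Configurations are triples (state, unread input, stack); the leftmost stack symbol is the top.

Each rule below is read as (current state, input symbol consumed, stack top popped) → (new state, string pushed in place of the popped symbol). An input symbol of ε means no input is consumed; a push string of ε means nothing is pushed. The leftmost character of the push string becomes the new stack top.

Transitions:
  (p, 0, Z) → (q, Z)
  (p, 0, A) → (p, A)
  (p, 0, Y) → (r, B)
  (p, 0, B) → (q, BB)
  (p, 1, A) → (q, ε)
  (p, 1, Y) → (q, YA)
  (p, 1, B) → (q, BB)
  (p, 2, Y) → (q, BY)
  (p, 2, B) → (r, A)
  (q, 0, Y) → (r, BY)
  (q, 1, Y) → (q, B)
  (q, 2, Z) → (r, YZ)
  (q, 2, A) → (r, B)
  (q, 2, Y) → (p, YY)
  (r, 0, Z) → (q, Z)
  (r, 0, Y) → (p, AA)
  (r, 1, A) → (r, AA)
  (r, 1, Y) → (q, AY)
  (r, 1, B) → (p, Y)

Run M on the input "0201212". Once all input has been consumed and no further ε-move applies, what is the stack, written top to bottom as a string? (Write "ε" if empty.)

(p, 0201212, Z) ⊢ (q, 201212, Z) ⊢ (r, 01212, YZ) ⊢ (p, 1212, AAZ) ⊢ (q, 212, AZ) ⊢ (r, 12, BZ) ⊢ (p, 2, YZ) ⊢ (q, ε, BYZ)
All input consumed in state q with stack BYZ.

BYZ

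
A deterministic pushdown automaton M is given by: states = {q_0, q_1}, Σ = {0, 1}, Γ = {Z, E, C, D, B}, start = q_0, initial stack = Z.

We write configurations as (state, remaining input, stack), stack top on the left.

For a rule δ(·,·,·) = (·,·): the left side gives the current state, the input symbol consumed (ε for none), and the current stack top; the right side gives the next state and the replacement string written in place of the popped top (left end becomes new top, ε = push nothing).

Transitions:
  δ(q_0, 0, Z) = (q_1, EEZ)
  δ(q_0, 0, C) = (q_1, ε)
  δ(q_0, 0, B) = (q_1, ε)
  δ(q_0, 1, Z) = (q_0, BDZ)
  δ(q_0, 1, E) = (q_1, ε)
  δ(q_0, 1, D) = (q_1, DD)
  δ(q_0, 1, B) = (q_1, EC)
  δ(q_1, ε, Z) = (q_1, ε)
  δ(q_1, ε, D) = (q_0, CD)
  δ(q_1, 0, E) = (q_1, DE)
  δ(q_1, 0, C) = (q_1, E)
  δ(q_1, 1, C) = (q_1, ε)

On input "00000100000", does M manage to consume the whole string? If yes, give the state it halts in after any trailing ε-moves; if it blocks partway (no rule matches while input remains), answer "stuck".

stuck

(q_0, 00000100000, Z)
  read 0, top Z: go to q_1, push EEZ → (q_1, 0000100000, EEZ)
  read 0, top E: go to q_1, push DE → (q_1, 000100000, DEEZ)
  ε-move, top D: go to q_0, push CD → (q_0, 000100000, CDEEZ)
  read 0, top C: go to q_1, push ε → (q_1, 00100000, DEEZ)
  ε-move, top D: go to q_0, push CD → (q_0, 00100000, CDEEZ)
  read 0, top C: go to q_1, push ε → (q_1, 0100000, DEEZ)
  ε-move, top D: go to q_0, push CD → (q_0, 0100000, CDEEZ)
  read 0, top C: go to q_1, push ε → (q_1, 100000, DEEZ)
  ε-move, top D: go to q_0, push CD → (q_0, 100000, CDEEZ)
No transition for (q_0, 1, top C); M blocks with input 100000 remaining.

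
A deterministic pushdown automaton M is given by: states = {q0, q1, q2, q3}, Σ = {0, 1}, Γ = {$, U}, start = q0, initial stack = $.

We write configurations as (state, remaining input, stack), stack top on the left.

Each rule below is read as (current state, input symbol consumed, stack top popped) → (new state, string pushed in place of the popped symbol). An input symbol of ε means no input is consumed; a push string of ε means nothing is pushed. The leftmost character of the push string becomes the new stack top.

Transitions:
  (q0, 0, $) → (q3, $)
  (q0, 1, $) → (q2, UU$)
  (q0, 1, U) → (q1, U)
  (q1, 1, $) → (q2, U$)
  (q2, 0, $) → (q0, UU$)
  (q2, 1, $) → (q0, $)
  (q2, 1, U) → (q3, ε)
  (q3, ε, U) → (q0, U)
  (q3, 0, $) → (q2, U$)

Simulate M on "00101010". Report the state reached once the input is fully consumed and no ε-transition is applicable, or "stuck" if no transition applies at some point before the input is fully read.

(q0, 00101010, $) ⊢ (q3, 0101010, $) ⊢ (q2, 101010, U$) ⊢ (q3, 01010, $) ⊢ (q2, 1010, U$) ⊢ (q3, 010, $) ⊢ (q2, 10, U$) ⊢ (q3, 0, $) ⊢ (q2, ε, U$)
All input consumed; M is in state q2.

q2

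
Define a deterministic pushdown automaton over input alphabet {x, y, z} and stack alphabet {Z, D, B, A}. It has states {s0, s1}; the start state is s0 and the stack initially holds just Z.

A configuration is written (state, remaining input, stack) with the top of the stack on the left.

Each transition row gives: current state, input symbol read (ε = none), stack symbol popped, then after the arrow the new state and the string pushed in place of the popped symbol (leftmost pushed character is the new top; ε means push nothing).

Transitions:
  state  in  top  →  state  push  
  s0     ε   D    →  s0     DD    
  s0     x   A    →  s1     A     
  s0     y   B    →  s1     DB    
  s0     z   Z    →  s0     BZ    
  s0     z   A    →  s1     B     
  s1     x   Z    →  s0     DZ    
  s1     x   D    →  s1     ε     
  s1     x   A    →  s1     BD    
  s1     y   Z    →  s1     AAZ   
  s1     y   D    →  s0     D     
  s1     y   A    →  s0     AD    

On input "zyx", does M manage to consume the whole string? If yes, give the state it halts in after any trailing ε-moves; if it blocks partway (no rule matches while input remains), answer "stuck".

(s0, zyx, Z)
  read z, top Z: go to s0, push BZ → (s0, yx, BZ)
  read y, top B: go to s1, push DB → (s1, x, DBZ)
  read x, top D: go to s1, push ε → (s1, ε, BZ)
All input consumed; M is in state s1.

s1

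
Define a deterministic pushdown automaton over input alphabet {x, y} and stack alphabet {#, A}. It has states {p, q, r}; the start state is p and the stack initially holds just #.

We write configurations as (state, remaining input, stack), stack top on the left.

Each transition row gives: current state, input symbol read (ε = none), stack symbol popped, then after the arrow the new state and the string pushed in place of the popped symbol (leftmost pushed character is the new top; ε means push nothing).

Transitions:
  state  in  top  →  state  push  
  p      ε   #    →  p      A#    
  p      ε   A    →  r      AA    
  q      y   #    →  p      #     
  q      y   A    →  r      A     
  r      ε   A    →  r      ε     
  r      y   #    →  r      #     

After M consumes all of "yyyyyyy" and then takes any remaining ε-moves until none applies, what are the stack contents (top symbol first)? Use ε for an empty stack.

#

(p, yyyyyyy, #) ⊢ (p, yyyyyyy, A#) ⊢ (r, yyyyyyy, AA#) ⊢ (r, yyyyyyy, A#) ⊢ (r, yyyyyyy, #) ⊢ (r, yyyyyy, #) ⊢ (r, yyyyy, #) ⊢ (r, yyyy, #) ⊢ (r, yyy, #) ⊢ (r, yy, #) ⊢ (r, y, #) ⊢ (r, ε, #)
All input consumed in state r with stack #.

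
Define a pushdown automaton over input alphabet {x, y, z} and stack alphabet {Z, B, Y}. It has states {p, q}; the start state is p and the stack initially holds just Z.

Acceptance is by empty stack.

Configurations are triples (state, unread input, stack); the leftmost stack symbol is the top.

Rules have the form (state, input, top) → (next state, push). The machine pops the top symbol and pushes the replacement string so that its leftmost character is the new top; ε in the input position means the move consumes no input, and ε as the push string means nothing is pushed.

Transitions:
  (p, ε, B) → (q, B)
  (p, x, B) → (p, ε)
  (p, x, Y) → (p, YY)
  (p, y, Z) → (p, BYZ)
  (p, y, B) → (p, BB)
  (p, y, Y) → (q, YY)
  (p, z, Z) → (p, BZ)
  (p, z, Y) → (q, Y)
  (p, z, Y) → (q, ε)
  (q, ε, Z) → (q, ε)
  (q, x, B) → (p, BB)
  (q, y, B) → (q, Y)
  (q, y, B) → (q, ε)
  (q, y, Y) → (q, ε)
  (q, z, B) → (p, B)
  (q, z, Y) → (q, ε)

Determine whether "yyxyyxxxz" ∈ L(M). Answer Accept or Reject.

One accepting computation: (p, yyxyyxxxz, Z) ⊢ (p, yxyyxxxz, BYZ) ⊢ (p, xyyxxxz, BBYZ) ⊢ (p, yyxxxz, BYZ) ⊢ (p, yxxxz, BBYZ) ⊢ (p, xxxz, BBBYZ) ⊢ (p, xxz, BBYZ) ⊢ (p, xz, BYZ) ⊢ (p, z, YZ) ⊢ (q, ε, Z) ⊢ (q, ε, ε)
All input consumed and the stack is empty.

Accept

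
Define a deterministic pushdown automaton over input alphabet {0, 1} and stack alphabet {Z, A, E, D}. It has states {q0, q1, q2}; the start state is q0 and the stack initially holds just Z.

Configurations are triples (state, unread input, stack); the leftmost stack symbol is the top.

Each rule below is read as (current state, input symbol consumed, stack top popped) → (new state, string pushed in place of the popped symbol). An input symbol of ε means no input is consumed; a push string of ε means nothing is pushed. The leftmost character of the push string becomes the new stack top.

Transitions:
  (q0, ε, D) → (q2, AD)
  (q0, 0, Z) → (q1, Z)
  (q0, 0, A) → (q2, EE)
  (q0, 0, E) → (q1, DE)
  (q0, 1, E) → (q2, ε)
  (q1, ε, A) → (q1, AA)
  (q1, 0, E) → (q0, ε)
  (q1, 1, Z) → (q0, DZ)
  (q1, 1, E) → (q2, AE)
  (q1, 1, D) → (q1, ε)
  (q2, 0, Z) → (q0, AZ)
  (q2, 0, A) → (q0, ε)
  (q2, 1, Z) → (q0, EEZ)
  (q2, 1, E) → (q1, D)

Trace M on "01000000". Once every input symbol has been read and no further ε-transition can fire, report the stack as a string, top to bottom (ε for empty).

(q0, 01000000, Z)
  read 0, top Z: go to q1, push Z → (q1, 1000000, Z)
  read 1, top Z: go to q0, push DZ → (q0, 000000, DZ)
  ε-move, top D: go to q2, push AD → (q2, 000000, ADZ)
  read 0, top A: go to q0, push ε → (q0, 00000, DZ)
  ε-move, top D: go to q2, push AD → (q2, 00000, ADZ)
  read 0, top A: go to q0, push ε → (q0, 0000, DZ)
  ε-move, top D: go to q2, push AD → (q2, 0000, ADZ)
  read 0, top A: go to q0, push ε → (q0, 000, DZ)
  ε-move, top D: go to q2, push AD → (q2, 000, ADZ)
  read 0, top A: go to q0, push ε → (q0, 00, DZ)
  ε-move, top D: go to q2, push AD → (q2, 00, ADZ)
  read 0, top A: go to q0, push ε → (q0, 0, DZ)
  ε-move, top D: go to q2, push AD → (q2, 0, ADZ)
  read 0, top A: go to q0, push ε → (q0, ε, DZ)
  ε-move, top D: go to q2, push AD → (q2, ε, ADZ)
All input consumed in state q2 with stack ADZ.

ADZ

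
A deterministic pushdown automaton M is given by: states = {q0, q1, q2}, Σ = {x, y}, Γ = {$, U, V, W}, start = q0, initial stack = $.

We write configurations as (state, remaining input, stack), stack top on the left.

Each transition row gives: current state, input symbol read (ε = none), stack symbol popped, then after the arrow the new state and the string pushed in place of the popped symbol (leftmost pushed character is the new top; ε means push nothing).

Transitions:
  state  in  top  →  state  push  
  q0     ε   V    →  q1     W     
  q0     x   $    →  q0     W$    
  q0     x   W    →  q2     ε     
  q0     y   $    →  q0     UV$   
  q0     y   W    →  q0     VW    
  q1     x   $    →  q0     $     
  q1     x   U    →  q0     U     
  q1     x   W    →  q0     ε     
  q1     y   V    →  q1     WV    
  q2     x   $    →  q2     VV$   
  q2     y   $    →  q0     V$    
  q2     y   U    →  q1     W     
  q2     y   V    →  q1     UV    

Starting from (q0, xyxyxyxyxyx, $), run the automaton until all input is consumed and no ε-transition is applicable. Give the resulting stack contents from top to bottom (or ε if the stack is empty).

(q0, xyxyxyxyxyx, $)
  read x, top $: go to q0, push W$ → (q0, yxyxyxyxyx, W$)
  read y, top W: go to q0, push VW → (q0, xyxyxyxyx, VW$)
  ε-move, top V: go to q1, push W → (q1, xyxyxyxyx, WW$)
  read x, top W: go to q0, push ε → (q0, yxyxyxyx, W$)
  read y, top W: go to q0, push VW → (q0, xyxyxyx, VW$)
  ε-move, top V: go to q1, push W → (q1, xyxyxyx, WW$)
  read x, top W: go to q0, push ε → (q0, yxyxyx, W$)
  read y, top W: go to q0, push VW → (q0, xyxyx, VW$)
  ε-move, top V: go to q1, push W → (q1, xyxyx, WW$)
  read x, top W: go to q0, push ε → (q0, yxyx, W$)
  read y, top W: go to q0, push VW → (q0, xyx, VW$)
  ε-move, top V: go to q1, push W → (q1, xyx, WW$)
  read x, top W: go to q0, push ε → (q0, yx, W$)
  read y, top W: go to q0, push VW → (q0, x, VW$)
  ε-move, top V: go to q1, push W → (q1, x, WW$)
  read x, top W: go to q0, push ε → (q0, ε, W$)
All input consumed in state q0 with stack W$.

W$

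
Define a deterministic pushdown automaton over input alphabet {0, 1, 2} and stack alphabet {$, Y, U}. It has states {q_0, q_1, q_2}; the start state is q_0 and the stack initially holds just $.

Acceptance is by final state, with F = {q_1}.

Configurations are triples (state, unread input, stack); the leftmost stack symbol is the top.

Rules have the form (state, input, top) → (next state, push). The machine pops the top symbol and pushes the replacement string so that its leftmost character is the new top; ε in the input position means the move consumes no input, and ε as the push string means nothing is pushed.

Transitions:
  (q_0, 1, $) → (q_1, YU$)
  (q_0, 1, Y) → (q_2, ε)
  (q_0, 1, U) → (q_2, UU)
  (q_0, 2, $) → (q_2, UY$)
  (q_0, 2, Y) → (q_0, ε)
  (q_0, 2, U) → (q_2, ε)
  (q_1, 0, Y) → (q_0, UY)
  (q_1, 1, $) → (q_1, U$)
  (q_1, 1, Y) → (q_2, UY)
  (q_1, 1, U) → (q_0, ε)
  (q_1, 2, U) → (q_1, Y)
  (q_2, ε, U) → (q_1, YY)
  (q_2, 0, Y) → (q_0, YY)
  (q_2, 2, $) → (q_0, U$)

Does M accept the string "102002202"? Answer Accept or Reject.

(q_0, 102002202, $)
  read 1, top $: go to q_1, push YU$ → (q_1, 02002202, YU$)
  read 0, top Y: go to q_0, push UY → (q_0, 2002202, UYU$)
  read 2, top U: go to q_2, push ε → (q_2, 002202, YU$)
  read 0, top Y: go to q_0, push YY → (q_0, 02202, YYU$)
No transition applies at (q_0, 02202, YYU$); input not fully consumed.

Reject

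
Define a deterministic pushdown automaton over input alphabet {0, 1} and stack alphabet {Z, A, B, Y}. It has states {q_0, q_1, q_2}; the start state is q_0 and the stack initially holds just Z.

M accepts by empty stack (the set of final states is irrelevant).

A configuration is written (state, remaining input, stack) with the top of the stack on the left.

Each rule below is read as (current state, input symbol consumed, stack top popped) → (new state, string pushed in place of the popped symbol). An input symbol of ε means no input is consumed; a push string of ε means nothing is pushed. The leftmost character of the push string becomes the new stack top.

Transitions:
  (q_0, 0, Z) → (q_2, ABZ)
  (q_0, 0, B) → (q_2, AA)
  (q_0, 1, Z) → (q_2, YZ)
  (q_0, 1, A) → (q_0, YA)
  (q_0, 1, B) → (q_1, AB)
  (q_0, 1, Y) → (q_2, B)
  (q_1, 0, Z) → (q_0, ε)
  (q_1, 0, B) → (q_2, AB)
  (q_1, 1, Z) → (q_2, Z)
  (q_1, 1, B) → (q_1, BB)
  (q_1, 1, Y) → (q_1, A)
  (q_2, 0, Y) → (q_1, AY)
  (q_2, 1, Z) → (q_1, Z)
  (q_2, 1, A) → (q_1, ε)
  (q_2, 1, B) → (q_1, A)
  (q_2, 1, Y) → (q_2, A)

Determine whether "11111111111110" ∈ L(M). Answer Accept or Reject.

(q_0, 11111111111110, Z)
  read 1, top Z: go to q_2, push YZ → (q_2, 1111111111110, YZ)
  read 1, top Y: go to q_2, push A → (q_2, 111111111110, AZ)
  read 1, top A: go to q_1, push ε → (q_1, 11111111110, Z)
  read 1, top Z: go to q_2, push Z → (q_2, 1111111110, Z)
  read 1, top Z: go to q_1, push Z → (q_1, 111111110, Z)
  read 1, top Z: go to q_2, push Z → (q_2, 11111110, Z)
  read 1, top Z: go to q_1, push Z → (q_1, 1111110, Z)
  read 1, top Z: go to q_2, push Z → (q_2, 111110, Z)
  read 1, top Z: go to q_1, push Z → (q_1, 11110, Z)
  read 1, top Z: go to q_2, push Z → (q_2, 1110, Z)
  read 1, top Z: go to q_1, push Z → (q_1, 110, Z)
  read 1, top Z: go to q_2, push Z → (q_2, 10, Z)
  read 1, top Z: go to q_1, push Z → (q_1, 0, Z)
  read 0, top Z: go to q_0, push ε → (q_0, ε, ε)
All input consumed and the stack is empty.

Accept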